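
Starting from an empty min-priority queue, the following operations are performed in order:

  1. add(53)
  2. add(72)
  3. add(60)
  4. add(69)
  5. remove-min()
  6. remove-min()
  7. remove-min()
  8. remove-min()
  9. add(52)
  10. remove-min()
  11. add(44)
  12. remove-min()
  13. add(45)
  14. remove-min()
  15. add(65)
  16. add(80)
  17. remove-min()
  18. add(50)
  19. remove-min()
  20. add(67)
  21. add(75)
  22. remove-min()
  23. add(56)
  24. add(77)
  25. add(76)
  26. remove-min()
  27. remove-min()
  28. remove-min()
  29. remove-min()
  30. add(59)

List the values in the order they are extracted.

insert 53 → {53}
insert 72 → {53, 72}
insert 60 → {53, 60, 72}
insert 69 → {53, 60, 69, 72}
remove-min → 53; now {60, 69, 72}
remove-min → 60; now {69, 72}
remove-min → 69; now {72}
remove-min → 72; now {}
insert 52 → {52}
remove-min → 52; now {}
insert 44 → {44}
remove-min → 44; now {}
insert 45 → {45}
remove-min → 45; now {}
insert 65 → {65}
insert 80 → {65, 80}
remove-min → 65; now {80}
insert 50 → {50, 80}
remove-min → 50; now {80}
insert 67 → {67, 80}
insert 75 → {67, 75, 80}
remove-min → 67; now {75, 80}
insert 56 → {56, 75, 80}
insert 77 → {56, 75, 77, 80}
insert 76 → {56, 75, 76, 77, 80}
remove-min → 56; now {75, 76, 77, 80}
remove-min → 75; now {76, 77, 80}
remove-min → 76; now {77, 80}
remove-min → 77; now {80}
insert 59 → {59, 80}

53, 60, 69, 72, 52, 44, 45, 65, 50, 67, 56, 75, 76, 77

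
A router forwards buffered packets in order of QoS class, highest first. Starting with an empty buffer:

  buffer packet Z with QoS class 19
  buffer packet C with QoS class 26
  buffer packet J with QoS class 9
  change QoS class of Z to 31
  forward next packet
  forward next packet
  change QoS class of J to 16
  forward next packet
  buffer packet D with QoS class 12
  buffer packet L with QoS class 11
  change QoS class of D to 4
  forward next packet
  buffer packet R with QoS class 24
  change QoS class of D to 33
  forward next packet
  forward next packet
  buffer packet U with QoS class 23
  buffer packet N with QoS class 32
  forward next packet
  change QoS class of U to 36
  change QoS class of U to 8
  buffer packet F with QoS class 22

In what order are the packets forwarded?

Z, C, J, L, D, R, N

add Z (QoS class 19) → {Z:19}
add C (QoS class 26) → {C:26, Z:19}
add J (QoS class 9) → {C:26, Z:19, J:9}
update Z to QoS class 31 → {Z:31, C:26, J:9}
forward next packet → Z; now {C:26, J:9}
forward next packet → C; now {J:9}
update J to QoS class 16 → {J:16}
forward next packet → J; now {}
add D (QoS class 12) → {D:12}
add L (QoS class 11) → {D:12, L:11}
update D to QoS class 4 → {L:11, D:4}
forward next packet → L; now {D:4}
add R (QoS class 24) → {R:24, D:4}
update D to QoS class 33 → {D:33, R:24}
forward next packet → D; now {R:24}
forward next packet → R; now {}
add U (QoS class 23) → {U:23}
add N (QoS class 32) → {N:32, U:23}
forward next packet → N; now {U:23}
update U to QoS class 36 → {U:36}
update U to QoS class 8 → {U:8}
add F (QoS class 22) → {F:22, U:8}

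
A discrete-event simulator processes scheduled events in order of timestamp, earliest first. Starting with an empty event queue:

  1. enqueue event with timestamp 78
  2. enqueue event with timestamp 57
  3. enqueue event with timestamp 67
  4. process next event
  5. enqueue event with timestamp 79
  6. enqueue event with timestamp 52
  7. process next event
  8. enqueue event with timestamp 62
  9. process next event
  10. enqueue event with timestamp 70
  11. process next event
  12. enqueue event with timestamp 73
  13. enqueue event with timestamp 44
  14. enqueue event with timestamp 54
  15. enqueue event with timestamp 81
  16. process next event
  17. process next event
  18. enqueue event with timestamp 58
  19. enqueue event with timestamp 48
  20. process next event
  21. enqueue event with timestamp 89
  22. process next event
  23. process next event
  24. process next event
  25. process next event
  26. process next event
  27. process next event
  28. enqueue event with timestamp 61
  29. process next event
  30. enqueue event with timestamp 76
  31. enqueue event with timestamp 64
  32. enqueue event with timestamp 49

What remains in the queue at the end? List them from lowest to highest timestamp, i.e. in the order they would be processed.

insert 78 → {78}
insert 57 → {57, 78}
insert 67 → {57, 67, 78}
process next event → 57; now {67, 78}
insert 79 → {67, 78, 79}
insert 52 → {52, 67, 78, 79}
process next event → 52; now {67, 78, 79}
insert 62 → {62, 67, 78, 79}
process next event → 62; now {67, 78, 79}
insert 70 → {67, 70, 78, 79}
process next event → 67; now {70, 78, 79}
insert 73 → {70, 73, 78, 79}
insert 44 → {44, 70, 73, 78, 79}
insert 54 → {44, 54, 70, 73, 78, 79}
insert 81 → {44, 54, 70, 73, 78, 79, 81}
process next event → 44; now {54, 70, 73, 78, 79, 81}
process next event → 54; now {70, 73, 78, 79, 81}
insert 58 → {58, 70, 73, 78, 79, 81}
insert 48 → {48, 58, 70, 73, 78, 79, 81}
process next event → 48; now {58, 70, 73, 78, 79, 81}
insert 89 → {58, 70, 73, 78, 79, 81, 89}
process next event → 58; now {70, 73, 78, 79, 81, 89}
process next event → 70; now {73, 78, 79, 81, 89}
process next event → 73; now {78, 79, 81, 89}
process next event → 78; now {79, 81, 89}
process next event → 79; now {81, 89}
process next event → 81; now {89}
insert 61 → {61, 89}
process next event → 61; now {89}
insert 76 → {76, 89}
insert 64 → {64, 76, 89}
insert 49 → {49, 64, 76, 89}

49, 64, 76, 89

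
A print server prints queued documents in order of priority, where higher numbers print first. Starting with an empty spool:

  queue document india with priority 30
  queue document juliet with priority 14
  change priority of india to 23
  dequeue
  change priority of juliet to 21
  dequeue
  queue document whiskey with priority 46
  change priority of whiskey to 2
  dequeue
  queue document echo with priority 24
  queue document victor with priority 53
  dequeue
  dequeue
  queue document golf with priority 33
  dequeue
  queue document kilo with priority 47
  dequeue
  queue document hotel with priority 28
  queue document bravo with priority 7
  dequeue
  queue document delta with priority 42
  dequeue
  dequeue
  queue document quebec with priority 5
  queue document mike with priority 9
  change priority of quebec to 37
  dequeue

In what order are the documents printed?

[india, juliet, whiskey, victor, echo, golf, kilo, hotel, delta, bravo, quebec]

add india (priority 30) → {india:30}
add juliet (priority 14) → {india:30, juliet:14}
update india to priority 23 → {india:23, juliet:14}
dequeue → india; now {juliet:14}
update juliet to priority 21 → {juliet:21}
dequeue → juliet; now {}
add whiskey (priority 46) → {whiskey:46}
update whiskey to priority 2 → {whiskey:2}
dequeue → whiskey; now {}
add echo (priority 24) → {echo:24}
add victor (priority 53) → {victor:53, echo:24}
dequeue → victor; now {echo:24}
dequeue → echo; now {}
add golf (priority 33) → {golf:33}
dequeue → golf; now {}
add kilo (priority 47) → {kilo:47}
dequeue → kilo; now {}
add hotel (priority 28) → {hotel:28}
add bravo (priority 7) → {hotel:28, bravo:7}
dequeue → hotel; now {bravo:7}
add delta (priority 42) → {delta:42, bravo:7}
dequeue → delta; now {bravo:7}
dequeue → bravo; now {}
add quebec (priority 5) → {quebec:5}
add mike (priority 9) → {mike:9, quebec:5}
update quebec to priority 37 → {quebec:37, mike:9}
dequeue → quebec; now {mike:9}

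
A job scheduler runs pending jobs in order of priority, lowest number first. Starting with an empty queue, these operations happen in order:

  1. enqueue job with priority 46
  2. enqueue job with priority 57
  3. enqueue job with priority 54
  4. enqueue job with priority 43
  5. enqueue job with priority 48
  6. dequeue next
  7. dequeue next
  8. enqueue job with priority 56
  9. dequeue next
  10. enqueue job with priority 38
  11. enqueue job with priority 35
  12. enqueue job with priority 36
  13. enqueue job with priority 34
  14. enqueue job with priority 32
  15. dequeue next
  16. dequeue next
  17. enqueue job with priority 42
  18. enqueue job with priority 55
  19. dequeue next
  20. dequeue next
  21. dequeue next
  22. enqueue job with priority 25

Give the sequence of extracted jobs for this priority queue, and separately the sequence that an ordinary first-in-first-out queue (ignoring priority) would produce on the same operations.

priority queue: 43 → 46 → 48 → 32 → 34 → 35 → 36 → 38; FIFO queue: 46, 57, 54, 43, 48, 56, 38, 35

insert 46 → {46}
insert 57 → {46, 57}
insert 54 → {46, 54, 57}
insert 43 → {43, 46, 54, 57}
insert 48 → {43, 46, 48, 54, 57}
dequeue next → 43; now {46, 48, 54, 57}
dequeue next → 46; now {48, 54, 57}
insert 56 → {48, 54, 56, 57}
dequeue next → 48; now {54, 56, 57}
insert 38 → {38, 54, 56, 57}
insert 35 → {35, 38, 54, 56, 57}
insert 36 → {35, 36, 38, 54, 56, 57}
insert 34 → {34, 35, 36, 38, 54, 56, 57}
insert 32 → {32, 34, 35, 36, 38, 54, 56, 57}
dequeue next → 32; now {34, 35, 36, 38, 54, 56, 57}
dequeue next → 34; now {35, 36, 38, 54, 56, 57}
insert 42 → {35, 36, 38, 42, 54, 56, 57}
insert 55 → {35, 36, 38, 42, 54, 55, 56, 57}
dequeue next → 35; now {36, 38, 42, 54, 55, 56, 57}
dequeue next → 36; now {38, 42, 54, 55, 56, 57}
dequeue next → 38; now {42, 54, 55, 56, 57}
insert 25 → {25, 42, 54, 55, 56, 57}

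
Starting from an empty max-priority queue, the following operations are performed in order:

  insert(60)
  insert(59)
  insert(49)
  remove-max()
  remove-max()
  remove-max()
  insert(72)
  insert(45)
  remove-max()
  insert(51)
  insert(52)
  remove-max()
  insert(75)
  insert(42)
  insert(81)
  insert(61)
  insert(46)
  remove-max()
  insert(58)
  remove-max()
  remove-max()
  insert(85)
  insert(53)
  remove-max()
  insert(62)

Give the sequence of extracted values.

60 → 59 → 49 → 72 → 52 → 81 → 75 → 61 → 85

insert 60 → {60}
insert 59 → {60, 59}
insert 49 → {60, 59, 49}
remove-max → 60; now {59, 49}
remove-max → 59; now {49}
remove-max → 49; now {}
insert 72 → {72}
insert 45 → {72, 45}
remove-max → 72; now {45}
insert 51 → {51, 45}
insert 52 → {52, 51, 45}
remove-max → 52; now {51, 45}
insert 75 → {75, 51, 45}
insert 42 → {75, 51, 45, 42}
insert 81 → {81, 75, 51, 45, 42}
insert 61 → {81, 75, 61, 51, 45, 42}
insert 46 → {81, 75, 61, 51, 46, 45, 42}
remove-max → 81; now {75, 61, 51, 46, 45, 42}
insert 58 → {75, 61, 58, 51, 46, 45, 42}
remove-max → 75; now {61, 58, 51, 46, 45, 42}
remove-max → 61; now {58, 51, 46, 45, 42}
insert 85 → {85, 58, 51, 46, 45, 42}
insert 53 → {85, 58, 53, 51, 46, 45, 42}
remove-max → 85; now {58, 53, 51, 46, 45, 42}
insert 62 → {62, 58, 53, 51, 46, 45, 42}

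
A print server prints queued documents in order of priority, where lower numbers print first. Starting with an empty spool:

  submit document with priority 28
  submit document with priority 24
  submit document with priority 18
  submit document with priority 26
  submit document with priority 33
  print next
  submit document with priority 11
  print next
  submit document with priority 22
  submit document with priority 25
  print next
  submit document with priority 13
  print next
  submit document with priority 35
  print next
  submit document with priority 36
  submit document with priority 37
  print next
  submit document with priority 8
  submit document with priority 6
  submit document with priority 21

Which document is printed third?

insert 28 → {28}
insert 24 → {24, 28}
insert 18 → {18, 24, 28}
insert 26 → {18, 24, 26, 28}
insert 33 → {18, 24, 26, 28, 33}
print next → 18; now {24, 26, 28, 33}
insert 11 → {11, 24, 26, 28, 33}
print next → 11; now {24, 26, 28, 33}
insert 22 → {22, 24, 26, 28, 33}
insert 25 → {22, 24, 25, 26, 28, 33}
print next → 22; now {24, 25, 26, 28, 33}
insert 13 → {13, 24, 25, 26, 28, 33}
print next → 13; now {24, 25, 26, 28, 33}
insert 35 → {24, 25, 26, 28, 33, 35}
print next → 24; now {25, 26, 28, 33, 35}
insert 36 → {25, 26, 28, 33, 35, 36}
insert 37 → {25, 26, 28, 33, 35, 36, 37}
print next → 25; now {26, 28, 33, 35, 36, 37}
insert 8 → {8, 26, 28, 33, 35, 36, 37}
insert 6 → {6, 8, 26, 28, 33, 35, 36, 37}
insert 21 → {6, 8, 21, 26, 28, 33, 35, 36, 37}

22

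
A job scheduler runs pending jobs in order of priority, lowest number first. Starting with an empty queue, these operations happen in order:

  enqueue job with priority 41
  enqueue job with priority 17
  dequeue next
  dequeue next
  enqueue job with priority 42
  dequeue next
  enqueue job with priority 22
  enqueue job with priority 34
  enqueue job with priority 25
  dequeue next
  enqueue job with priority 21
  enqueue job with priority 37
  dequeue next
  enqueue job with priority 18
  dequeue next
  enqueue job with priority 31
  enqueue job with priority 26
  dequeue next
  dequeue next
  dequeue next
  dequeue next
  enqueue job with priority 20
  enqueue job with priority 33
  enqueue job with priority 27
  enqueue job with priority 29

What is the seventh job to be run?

25

insert 41 → {41}
insert 17 → {17, 41}
dequeue next → 17; now {41}
dequeue next → 41; now {}
insert 42 → {42}
dequeue next → 42; now {}
insert 22 → {22}
insert 34 → {22, 34}
insert 25 → {22, 25, 34}
dequeue next → 22; now {25, 34}
insert 21 → {21, 25, 34}
insert 37 → {21, 25, 34, 37}
dequeue next → 21; now {25, 34, 37}
insert 18 → {18, 25, 34, 37}
dequeue next → 18; now {25, 34, 37}
insert 31 → {25, 31, 34, 37}
insert 26 → {25, 26, 31, 34, 37}
dequeue next → 25; now {26, 31, 34, 37}
dequeue next → 26; now {31, 34, 37}
dequeue next → 31; now {34, 37}
dequeue next → 34; now {37}
insert 20 → {20, 37}
insert 33 → {20, 33, 37}
insert 27 → {20, 27, 33, 37}
insert 29 → {20, 27, 29, 33, 37}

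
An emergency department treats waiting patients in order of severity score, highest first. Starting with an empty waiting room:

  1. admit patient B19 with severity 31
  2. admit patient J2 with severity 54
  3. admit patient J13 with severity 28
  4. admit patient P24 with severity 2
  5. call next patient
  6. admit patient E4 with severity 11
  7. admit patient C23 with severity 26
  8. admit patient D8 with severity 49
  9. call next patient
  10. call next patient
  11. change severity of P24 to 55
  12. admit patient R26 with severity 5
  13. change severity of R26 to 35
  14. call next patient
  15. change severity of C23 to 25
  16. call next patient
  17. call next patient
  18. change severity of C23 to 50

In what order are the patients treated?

J2, D8, B19, P24, R26, J13

add B19 (severity 31) → {B19:31}
add J2 (severity 54) → {J2:54, B19:31}
add J13 (severity 28) → {J2:54, B19:31, J13:28}
add P24 (severity 2) → {J2:54, B19:31, J13:28, P24:2}
call next patient → J2; now {B19:31, J13:28, P24:2}
add E4 (severity 11) → {B19:31, J13:28, E4:11, P24:2}
add C23 (severity 26) → {B19:31, J13:28, C23:26, E4:11, P24:2}
add D8 (severity 49) → {D8:49, B19:31, J13:28, C23:26, E4:11, P24:2}
call next patient → D8; now {B19:31, J13:28, C23:26, E4:11, P24:2}
call next patient → B19; now {J13:28, C23:26, E4:11, P24:2}
update P24 to severity 55 → {P24:55, J13:28, C23:26, E4:11}
add R26 (severity 5) → {P24:55, J13:28, C23:26, E4:11, R26:5}
update R26 to severity 35 → {P24:55, R26:35, J13:28, C23:26, E4:11}
call next patient → P24; now {R26:35, J13:28, C23:26, E4:11}
update C23 to severity 25 → {R26:35, J13:28, C23:25, E4:11}
call next patient → R26; now {J13:28, C23:25, E4:11}
call next patient → J13; now {C23:25, E4:11}
update C23 to severity 50 → {C23:50, E4:11}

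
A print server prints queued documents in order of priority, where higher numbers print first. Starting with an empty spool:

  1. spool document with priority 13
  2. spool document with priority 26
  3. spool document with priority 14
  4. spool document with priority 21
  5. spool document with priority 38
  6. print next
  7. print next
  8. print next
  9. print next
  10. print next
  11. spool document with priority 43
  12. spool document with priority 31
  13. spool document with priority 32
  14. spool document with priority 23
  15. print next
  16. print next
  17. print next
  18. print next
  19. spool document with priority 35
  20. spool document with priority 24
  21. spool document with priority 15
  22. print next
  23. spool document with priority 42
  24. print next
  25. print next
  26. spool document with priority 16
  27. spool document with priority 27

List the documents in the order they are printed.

38, 26, 21, 14, 13, 43, 32, 31, 23, 35, 42, 24

insert 13 → {13}
insert 26 → {26, 13}
insert 14 → {26, 14, 13}
insert 21 → {26, 21, 14, 13}
insert 38 → {38, 26, 21, 14, 13}
print next → 38; now {26, 21, 14, 13}
print next → 26; now {21, 14, 13}
print next → 21; now {14, 13}
print next → 14; now {13}
print next → 13; now {}
insert 43 → {43}
insert 31 → {43, 31}
insert 32 → {43, 32, 31}
insert 23 → {43, 32, 31, 23}
print next → 43; now {32, 31, 23}
print next → 32; now {31, 23}
print next → 31; now {23}
print next → 23; now {}
insert 35 → {35}
insert 24 → {35, 24}
insert 15 → {35, 24, 15}
print next → 35; now {24, 15}
insert 42 → {42, 24, 15}
print next → 42; now {24, 15}
print next → 24; now {15}
insert 16 → {16, 15}
insert 27 → {27, 16, 15}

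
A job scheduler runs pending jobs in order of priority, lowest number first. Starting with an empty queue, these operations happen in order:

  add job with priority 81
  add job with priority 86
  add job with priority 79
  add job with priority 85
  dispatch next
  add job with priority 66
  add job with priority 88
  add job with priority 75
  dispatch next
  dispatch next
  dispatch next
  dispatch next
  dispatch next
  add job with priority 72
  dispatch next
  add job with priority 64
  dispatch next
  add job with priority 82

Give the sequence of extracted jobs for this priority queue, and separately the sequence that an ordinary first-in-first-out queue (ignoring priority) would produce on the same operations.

insert 81 → {81}
insert 86 → {81, 86}
insert 79 → {79, 81, 86}
insert 85 → {79, 81, 85, 86}
dispatch next → 79; now {81, 85, 86}
insert 66 → {66, 81, 85, 86}
insert 88 → {66, 81, 85, 86, 88}
insert 75 → {66, 75, 81, 85, 86, 88}
dispatch next → 66; now {75, 81, 85, 86, 88}
dispatch next → 75; now {81, 85, 86, 88}
dispatch next → 81; now {85, 86, 88}
dispatch next → 85; now {86, 88}
dispatch next → 86; now {88}
insert 72 → {72, 88}
dispatch next → 72; now {88}
insert 64 → {64, 88}
dispatch next → 64; now {88}
insert 82 → {82, 88}

priority queue: 79 → 66 → 75 → 81 → 85 → 86 → 72 → 64; FIFO queue: [81, 86, 79, 85, 66, 88, 75, 72]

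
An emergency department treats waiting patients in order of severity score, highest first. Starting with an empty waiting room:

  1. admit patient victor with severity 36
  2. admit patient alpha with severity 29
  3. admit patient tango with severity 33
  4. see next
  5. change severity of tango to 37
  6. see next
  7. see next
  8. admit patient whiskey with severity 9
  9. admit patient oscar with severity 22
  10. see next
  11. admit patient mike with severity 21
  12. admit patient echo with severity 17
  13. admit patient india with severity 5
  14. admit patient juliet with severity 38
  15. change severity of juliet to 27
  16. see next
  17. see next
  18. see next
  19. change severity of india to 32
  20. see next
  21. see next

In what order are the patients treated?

[victor, tango, alpha, oscar, juliet, mike, echo, india, whiskey]

add victor (severity 36) → {victor:36}
add alpha (severity 29) → {victor:36, alpha:29}
add tango (severity 33) → {victor:36, tango:33, alpha:29}
see next → victor; now {tango:33, alpha:29}
update tango to severity 37 → {tango:37, alpha:29}
see next → tango; now {alpha:29}
see next → alpha; now {}
add whiskey (severity 9) → {whiskey:9}
add oscar (severity 22) → {oscar:22, whiskey:9}
see next → oscar; now {whiskey:9}
add mike (severity 21) → {mike:21, whiskey:9}
add echo (severity 17) → {mike:21, echo:17, whiskey:9}
add india (severity 5) → {mike:21, echo:17, whiskey:9, india:5}
add juliet (severity 38) → {juliet:38, mike:21, echo:17, whiskey:9, india:5}
update juliet to severity 27 → {juliet:27, mike:21, echo:17, whiskey:9, india:5}
see next → juliet; now {mike:21, echo:17, whiskey:9, india:5}
see next → mike; now {echo:17, whiskey:9, india:5}
see next → echo; now {whiskey:9, india:5}
update india to severity 32 → {india:32, whiskey:9}
see next → india; now {whiskey:9}
see next → whiskey; now {}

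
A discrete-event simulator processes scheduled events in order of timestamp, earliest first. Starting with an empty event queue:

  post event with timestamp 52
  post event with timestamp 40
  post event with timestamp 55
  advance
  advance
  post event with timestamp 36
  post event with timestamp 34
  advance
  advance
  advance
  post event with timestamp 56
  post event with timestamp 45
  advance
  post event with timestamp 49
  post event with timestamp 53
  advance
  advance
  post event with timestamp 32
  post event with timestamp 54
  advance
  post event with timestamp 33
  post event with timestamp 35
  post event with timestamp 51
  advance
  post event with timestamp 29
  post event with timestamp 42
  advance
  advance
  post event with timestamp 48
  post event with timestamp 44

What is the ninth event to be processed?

32

insert 52 → {52}
insert 40 → {40, 52}
insert 55 → {40, 52, 55}
advance → 40; now {52, 55}
advance → 52; now {55}
insert 36 → {36, 55}
insert 34 → {34, 36, 55}
advance → 34; now {36, 55}
advance → 36; now {55}
advance → 55; now {}
insert 56 → {56}
insert 45 → {45, 56}
advance → 45; now {56}
insert 49 → {49, 56}
insert 53 → {49, 53, 56}
advance → 49; now {53, 56}
advance → 53; now {56}
insert 32 → {32, 56}
insert 54 → {32, 54, 56}
advance → 32; now {54, 56}
insert 33 → {33, 54, 56}
insert 35 → {33, 35, 54, 56}
insert 51 → {33, 35, 51, 54, 56}
advance → 33; now {35, 51, 54, 56}
insert 29 → {29, 35, 51, 54, 56}
insert 42 → {29, 35, 42, 51, 54, 56}
advance → 29; now {35, 42, 51, 54, 56}
advance → 35; now {42, 51, 54, 56}
insert 48 → {42, 48, 51, 54, 56}
insert 44 → {42, 44, 48, 51, 54, 56}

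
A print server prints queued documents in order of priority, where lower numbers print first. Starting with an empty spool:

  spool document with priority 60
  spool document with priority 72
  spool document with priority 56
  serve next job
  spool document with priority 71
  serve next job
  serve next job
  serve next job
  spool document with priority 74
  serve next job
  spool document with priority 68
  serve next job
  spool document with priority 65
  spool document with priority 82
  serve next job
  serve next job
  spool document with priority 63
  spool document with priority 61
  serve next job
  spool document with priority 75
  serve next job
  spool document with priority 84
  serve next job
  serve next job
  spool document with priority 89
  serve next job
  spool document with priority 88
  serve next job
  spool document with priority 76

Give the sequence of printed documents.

insert 60 → {60}
insert 72 → {60, 72}
insert 56 → {56, 60, 72}
serve next job → 56; now {60, 72}
insert 71 → {60, 71, 72}
serve next job → 60; now {71, 72}
serve next job → 71; now {72}
serve next job → 72; now {}
insert 74 → {74}
serve next job → 74; now {}
insert 68 → {68}
serve next job → 68; now {}
insert 65 → {65}
insert 82 → {65, 82}
serve next job → 65; now {82}
serve next job → 82; now {}
insert 63 → {63}
insert 61 → {61, 63}
serve next job → 61; now {63}
insert 75 → {63, 75}
serve next job → 63; now {75}
insert 84 → {75, 84}
serve next job → 75; now {84}
serve next job → 84; now {}
insert 89 → {89}
serve next job → 89; now {}
insert 88 → {88}
serve next job → 88; now {}
insert 76 → {76}

56, 60, 71, 72, 74, 68, 65, 82, 61, 63, 75, 84, 89, 88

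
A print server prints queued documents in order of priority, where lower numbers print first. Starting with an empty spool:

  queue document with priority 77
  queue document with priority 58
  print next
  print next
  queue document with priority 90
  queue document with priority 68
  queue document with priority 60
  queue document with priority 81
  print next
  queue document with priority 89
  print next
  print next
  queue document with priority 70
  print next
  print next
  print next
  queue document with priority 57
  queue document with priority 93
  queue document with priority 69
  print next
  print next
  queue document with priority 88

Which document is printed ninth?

57

insert 77 → {77}
insert 58 → {58, 77}
print next → 58; now {77}
print next → 77; now {}
insert 90 → {90}
insert 68 → {68, 90}
insert 60 → {60, 68, 90}
insert 81 → {60, 68, 81, 90}
print next → 60; now {68, 81, 90}
insert 89 → {68, 81, 89, 90}
print next → 68; now {81, 89, 90}
print next → 81; now {89, 90}
insert 70 → {70, 89, 90}
print next → 70; now {89, 90}
print next → 89; now {90}
print next → 90; now {}
insert 57 → {57}
insert 93 → {57, 93}
insert 69 → {57, 69, 93}
print next → 57; now {69, 93}
print next → 69; now {93}
insert 88 → {88, 93}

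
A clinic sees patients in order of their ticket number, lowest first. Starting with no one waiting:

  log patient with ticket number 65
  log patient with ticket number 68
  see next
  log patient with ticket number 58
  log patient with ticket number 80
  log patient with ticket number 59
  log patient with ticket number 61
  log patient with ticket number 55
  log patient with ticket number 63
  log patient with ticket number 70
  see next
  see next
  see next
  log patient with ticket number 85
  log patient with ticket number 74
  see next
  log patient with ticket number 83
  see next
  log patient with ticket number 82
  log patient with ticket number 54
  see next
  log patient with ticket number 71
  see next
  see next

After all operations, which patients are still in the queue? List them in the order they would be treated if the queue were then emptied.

insert 65 → {65}
insert 68 → {65, 68}
see next → 65; now {68}
insert 58 → {58, 68}
insert 80 → {58, 68, 80}
insert 59 → {58, 59, 68, 80}
insert 61 → {58, 59, 61, 68, 80}
insert 55 → {55, 58, 59, 61, 68, 80}
insert 63 → {55, 58, 59, 61, 63, 68, 80}
insert 70 → {55, 58, 59, 61, 63, 68, 70, 80}
see next → 55; now {58, 59, 61, 63, 68, 70, 80}
see next → 58; now {59, 61, 63, 68, 70, 80}
see next → 59; now {61, 63, 68, 70, 80}
insert 85 → {61, 63, 68, 70, 80, 85}
insert 74 → {61, 63, 68, 70, 74, 80, 85}
see next → 61; now {63, 68, 70, 74, 80, 85}
insert 83 → {63, 68, 70, 74, 80, 83, 85}
see next → 63; now {68, 70, 74, 80, 83, 85}
insert 82 → {68, 70, 74, 80, 82, 83, 85}
insert 54 → {54, 68, 70, 74, 80, 82, 83, 85}
see next → 54; now {68, 70, 74, 80, 82, 83, 85}
insert 71 → {68, 70, 71, 74, 80, 82, 83, 85}
see next → 68; now {70, 71, 74, 80, 82, 83, 85}
see next → 70; now {71, 74, 80, 82, 83, 85}

71, 74, 80, 82, 83, 85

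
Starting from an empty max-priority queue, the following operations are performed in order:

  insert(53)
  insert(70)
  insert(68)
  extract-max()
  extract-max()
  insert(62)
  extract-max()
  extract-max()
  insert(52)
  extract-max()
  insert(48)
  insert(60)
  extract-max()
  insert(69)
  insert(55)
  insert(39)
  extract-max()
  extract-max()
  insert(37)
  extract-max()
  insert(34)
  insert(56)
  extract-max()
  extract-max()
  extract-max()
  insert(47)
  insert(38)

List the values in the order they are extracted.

insert 53 → {53}
insert 70 → {70, 53}
insert 68 → {70, 68, 53}
extract-max → 70; now {68, 53}
extract-max → 68; now {53}
insert 62 → {62, 53}
extract-max → 62; now {53}
extract-max → 53; now {}
insert 52 → {52}
extract-max → 52; now {}
insert 48 → {48}
insert 60 → {60, 48}
extract-max → 60; now {48}
insert 69 → {69, 48}
insert 55 → {69, 55, 48}
insert 39 → {69, 55, 48, 39}
extract-max → 69; now {55, 48, 39}
extract-max → 55; now {48, 39}
insert 37 → {48, 39, 37}
extract-max → 48; now {39, 37}
insert 34 → {39, 37, 34}
insert 56 → {56, 39, 37, 34}
extract-max → 56; now {39, 37, 34}
extract-max → 39; now {37, 34}
extract-max → 37; now {34}
insert 47 → {47, 34}
insert 38 → {47, 38, 34}

70 → 68 → 62 → 53 → 52 → 60 → 69 → 55 → 48 → 56 → 39 → 37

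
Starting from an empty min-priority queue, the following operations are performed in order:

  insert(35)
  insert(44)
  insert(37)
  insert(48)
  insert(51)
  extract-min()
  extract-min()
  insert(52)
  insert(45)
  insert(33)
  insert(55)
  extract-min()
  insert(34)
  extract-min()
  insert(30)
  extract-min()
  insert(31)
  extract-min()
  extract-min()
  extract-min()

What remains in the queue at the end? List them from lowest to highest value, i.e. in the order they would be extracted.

insert 35 → {35}
insert 44 → {35, 44}
insert 37 → {35, 37, 44}
insert 48 → {35, 37, 44, 48}
insert 51 → {35, 37, 44, 48, 51}
extract-min → 35; now {37, 44, 48, 51}
extract-min → 37; now {44, 48, 51}
insert 52 → {44, 48, 51, 52}
insert 45 → {44, 45, 48, 51, 52}
insert 33 → {33, 44, 45, 48, 51, 52}
insert 55 → {33, 44, 45, 48, 51, 52, 55}
extract-min → 33; now {44, 45, 48, 51, 52, 55}
insert 34 → {34, 44, 45, 48, 51, 52, 55}
extract-min → 34; now {44, 45, 48, 51, 52, 55}
insert 30 → {30, 44, 45, 48, 51, 52, 55}
extract-min → 30; now {44, 45, 48, 51, 52, 55}
insert 31 → {31, 44, 45, 48, 51, 52, 55}
extract-min → 31; now {44, 45, 48, 51, 52, 55}
extract-min → 44; now {45, 48, 51, 52, 55}
extract-min → 45; now {48, 51, 52, 55}

48 → 51 → 52 → 55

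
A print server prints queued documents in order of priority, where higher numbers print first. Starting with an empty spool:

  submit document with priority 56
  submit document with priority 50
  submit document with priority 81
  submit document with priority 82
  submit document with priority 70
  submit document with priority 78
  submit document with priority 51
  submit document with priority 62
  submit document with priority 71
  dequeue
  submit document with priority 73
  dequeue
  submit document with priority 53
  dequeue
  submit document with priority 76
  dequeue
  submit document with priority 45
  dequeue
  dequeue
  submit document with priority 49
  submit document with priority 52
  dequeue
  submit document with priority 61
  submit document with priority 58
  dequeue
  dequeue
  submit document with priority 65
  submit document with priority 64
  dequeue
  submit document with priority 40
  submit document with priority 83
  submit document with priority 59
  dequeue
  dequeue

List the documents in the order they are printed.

insert 56 → {56}
insert 50 → {56, 50}
insert 81 → {81, 56, 50}
insert 82 → {82, 81, 56, 50}
insert 70 → {82, 81, 70, 56, 50}
insert 78 → {82, 81, 78, 70, 56, 50}
insert 51 → {82, 81, 78, 70, 56, 51, 50}
insert 62 → {82, 81, 78, 70, 62, 56, 51, 50}
insert 71 → {82, 81, 78, 71, 70, 62, 56, 51, 50}
dequeue → 82; now {81, 78, 71, 70, 62, 56, 51, 50}
insert 73 → {81, 78, 73, 71, 70, 62, 56, 51, 50}
dequeue → 81; now {78, 73, 71, 70, 62, 56, 51, 50}
insert 53 → {78, 73, 71, 70, 62, 56, 53, 51, 50}
dequeue → 78; now {73, 71, 70, 62, 56, 53, 51, 50}
insert 76 → {76, 73, 71, 70, 62, 56, 53, 51, 50}
dequeue → 76; now {73, 71, 70, 62, 56, 53, 51, 50}
insert 45 → {73, 71, 70, 62, 56, 53, 51, 50, 45}
dequeue → 73; now {71, 70, 62, 56, 53, 51, 50, 45}
dequeue → 71; now {70, 62, 56, 53, 51, 50, 45}
insert 49 → {70, 62, 56, 53, 51, 50, 49, 45}
insert 52 → {70, 62, 56, 53, 52, 51, 50, 49, 45}
dequeue → 70; now {62, 56, 53, 52, 51, 50, 49, 45}
insert 61 → {62, 61, 56, 53, 52, 51, 50, 49, 45}
insert 58 → {62, 61, 58, 56, 53, 52, 51, 50, 49, 45}
dequeue → 62; now {61, 58, 56, 53, 52, 51, 50, 49, 45}
dequeue → 61; now {58, 56, 53, 52, 51, 50, 49, 45}
insert 65 → {65, 58, 56, 53, 52, 51, 50, 49, 45}
insert 64 → {65, 64, 58, 56, 53, 52, 51, 50, 49, 45}
dequeue → 65; now {64, 58, 56, 53, 52, 51, 50, 49, 45}
insert 40 → {64, 58, 56, 53, 52, 51, 50, 49, 45, 40}
insert 83 → {83, 64, 58, 56, 53, 52, 51, 50, 49, 45, 40}
insert 59 → {83, 64, 59, 58, 56, 53, 52, 51, 50, 49, 45, 40}
dequeue → 83; now {64, 59, 58, 56, 53, 52, 51, 50, 49, 45, 40}
dequeue → 64; now {59, 58, 56, 53, 52, 51, 50, 49, 45, 40}

[82, 81, 78, 76, 73, 71, 70, 62, 61, 65, 83, 64]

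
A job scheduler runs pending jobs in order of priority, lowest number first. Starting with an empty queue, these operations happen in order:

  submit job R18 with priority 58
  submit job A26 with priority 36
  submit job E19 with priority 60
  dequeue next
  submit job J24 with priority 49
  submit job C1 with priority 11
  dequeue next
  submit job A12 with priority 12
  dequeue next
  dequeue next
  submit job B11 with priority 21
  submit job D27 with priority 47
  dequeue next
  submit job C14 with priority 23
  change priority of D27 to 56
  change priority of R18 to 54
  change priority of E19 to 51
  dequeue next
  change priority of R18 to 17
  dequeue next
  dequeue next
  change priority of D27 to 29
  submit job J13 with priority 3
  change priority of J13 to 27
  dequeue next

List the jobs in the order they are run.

add R18 (priority 58) → {R18:58}
add A26 (priority 36) → {A26:36, R18:58}
add E19 (priority 60) → {A26:36, R18:58, E19:60}
dequeue next → A26; now {R18:58, E19:60}
add J24 (priority 49) → {J24:49, R18:58, E19:60}
add C1 (priority 11) → {C1:11, J24:49, R18:58, E19:60}
dequeue next → C1; now {J24:49, R18:58, E19:60}
add A12 (priority 12) → {A12:12, J24:49, R18:58, E19:60}
dequeue next → A12; now {J24:49, R18:58, E19:60}
dequeue next → J24; now {R18:58, E19:60}
add B11 (priority 21) → {B11:21, R18:58, E19:60}
add D27 (priority 47) → {B11:21, D27:47, R18:58, E19:60}
dequeue next → B11; now {D27:47, R18:58, E19:60}
add C14 (priority 23) → {C14:23, D27:47, R18:58, E19:60}
update D27 to priority 56 → {C14:23, D27:56, R18:58, E19:60}
update R18 to priority 54 → {C14:23, R18:54, D27:56, E19:60}
update E19 to priority 51 → {C14:23, E19:51, R18:54, D27:56}
dequeue next → C14; now {E19:51, R18:54, D27:56}
update R18 to priority 17 → {R18:17, E19:51, D27:56}
dequeue next → R18; now {E19:51, D27:56}
dequeue next → E19; now {D27:56}
update D27 to priority 29 → {D27:29}
add J13 (priority 3) → {J13:3, D27:29}
update J13 to priority 27 → {J13:27, D27:29}
dequeue next → J13; now {D27:29}

[A26, C1, A12, J24, B11, C14, R18, E19, J13]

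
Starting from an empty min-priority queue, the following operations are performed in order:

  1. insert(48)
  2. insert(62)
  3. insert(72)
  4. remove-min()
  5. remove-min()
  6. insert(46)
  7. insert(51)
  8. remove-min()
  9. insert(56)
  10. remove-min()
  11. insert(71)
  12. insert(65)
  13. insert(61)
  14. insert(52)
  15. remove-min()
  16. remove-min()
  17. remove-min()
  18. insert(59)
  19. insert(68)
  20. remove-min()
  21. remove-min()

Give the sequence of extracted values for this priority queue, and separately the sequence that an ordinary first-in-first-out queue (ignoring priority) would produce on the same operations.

priority queue: [48, 62, 46, 51, 52, 56, 61, 59, 65]; FIFO queue: 48 → 62 → 72 → 46 → 51 → 56 → 71 → 65 → 61

insert 48 → {48}
insert 62 → {48, 62}
insert 72 → {48, 62, 72}
remove-min → 48; now {62, 72}
remove-min → 62; now {72}
insert 46 → {46, 72}
insert 51 → {46, 51, 72}
remove-min → 46; now {51, 72}
insert 56 → {51, 56, 72}
remove-min → 51; now {56, 72}
insert 71 → {56, 71, 72}
insert 65 → {56, 65, 71, 72}
insert 61 → {56, 61, 65, 71, 72}
insert 52 → {52, 56, 61, 65, 71, 72}
remove-min → 52; now {56, 61, 65, 71, 72}
remove-min → 56; now {61, 65, 71, 72}
remove-min → 61; now {65, 71, 72}
insert 59 → {59, 65, 71, 72}
insert 68 → {59, 65, 68, 71, 72}
remove-min → 59; now {65, 68, 71, 72}
remove-min → 65; now {68, 71, 72}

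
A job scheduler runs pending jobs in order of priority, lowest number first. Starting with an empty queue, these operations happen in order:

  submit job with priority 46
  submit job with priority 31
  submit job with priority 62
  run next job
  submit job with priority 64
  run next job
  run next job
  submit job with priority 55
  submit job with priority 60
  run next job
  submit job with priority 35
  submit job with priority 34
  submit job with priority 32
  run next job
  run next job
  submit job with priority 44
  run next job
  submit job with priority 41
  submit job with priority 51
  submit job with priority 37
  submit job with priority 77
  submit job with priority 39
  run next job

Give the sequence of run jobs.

31 → 46 → 62 → 55 → 32 → 34 → 35 → 37

insert 46 → {46}
insert 31 → {31, 46}
insert 62 → {31, 46, 62}
run next job → 31; now {46, 62}
insert 64 → {46, 62, 64}
run next job → 46; now {62, 64}
run next job → 62; now {64}
insert 55 → {55, 64}
insert 60 → {55, 60, 64}
run next job → 55; now {60, 64}
insert 35 → {35, 60, 64}
insert 34 → {34, 35, 60, 64}
insert 32 → {32, 34, 35, 60, 64}
run next job → 32; now {34, 35, 60, 64}
run next job → 34; now {35, 60, 64}
insert 44 → {35, 44, 60, 64}
run next job → 35; now {44, 60, 64}
insert 41 → {41, 44, 60, 64}
insert 51 → {41, 44, 51, 60, 64}
insert 37 → {37, 41, 44, 51, 60, 64}
insert 77 → {37, 41, 44, 51, 60, 64, 77}
insert 39 → {37, 39, 41, 44, 51, 60, 64, 77}
run next job → 37; now {39, 41, 44, 51, 60, 64, 77}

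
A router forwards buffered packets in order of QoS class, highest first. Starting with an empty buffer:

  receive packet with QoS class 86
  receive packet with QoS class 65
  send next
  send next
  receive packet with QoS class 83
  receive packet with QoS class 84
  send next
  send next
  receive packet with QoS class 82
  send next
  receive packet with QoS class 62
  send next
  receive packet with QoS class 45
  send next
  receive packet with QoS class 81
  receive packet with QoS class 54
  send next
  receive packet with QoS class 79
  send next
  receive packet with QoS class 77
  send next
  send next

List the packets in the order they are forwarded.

insert 86 → {86}
insert 65 → {86, 65}
send next → 86; now {65}
send next → 65; now {}
insert 83 → {83}
insert 84 → {84, 83}
send next → 84; now {83}
send next → 83; now {}
insert 82 → {82}
send next → 82; now {}
insert 62 → {62}
send next → 62; now {}
insert 45 → {45}
send next → 45; now {}
insert 81 → {81}
insert 54 → {81, 54}
send next → 81; now {54}
insert 79 → {79, 54}
send next → 79; now {54}
insert 77 → {77, 54}
send next → 77; now {54}
send next → 54; now {}

[86, 65, 84, 83, 82, 62, 45, 81, 79, 77, 54]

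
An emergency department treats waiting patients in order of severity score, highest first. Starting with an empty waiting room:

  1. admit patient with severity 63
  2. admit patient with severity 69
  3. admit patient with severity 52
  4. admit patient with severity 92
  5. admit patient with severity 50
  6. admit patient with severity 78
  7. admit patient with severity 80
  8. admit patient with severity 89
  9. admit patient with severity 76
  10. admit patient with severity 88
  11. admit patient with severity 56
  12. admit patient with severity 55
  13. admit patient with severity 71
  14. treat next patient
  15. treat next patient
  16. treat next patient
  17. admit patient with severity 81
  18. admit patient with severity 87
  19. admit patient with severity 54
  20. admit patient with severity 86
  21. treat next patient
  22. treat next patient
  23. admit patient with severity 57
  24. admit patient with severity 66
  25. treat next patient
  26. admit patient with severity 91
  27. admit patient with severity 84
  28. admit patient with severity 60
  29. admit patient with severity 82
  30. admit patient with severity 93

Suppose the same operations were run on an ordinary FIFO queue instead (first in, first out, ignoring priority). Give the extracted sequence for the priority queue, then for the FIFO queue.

priority queue: 92, 89, 88, 87, 86, 81; FIFO queue: 63, 69, 52, 92, 50, 78

insert 63 → {63}
insert 69 → {69, 63}
insert 52 → {69, 63, 52}
insert 92 → {92, 69, 63, 52}
insert 50 → {92, 69, 63, 52, 50}
insert 78 → {92, 78, 69, 63, 52, 50}
insert 80 → {92, 80, 78, 69, 63, 52, 50}
insert 89 → {92, 89, 80, 78, 69, 63, 52, 50}
insert 76 → {92, 89, 80, 78, 76, 69, 63, 52, 50}
insert 88 → {92, 89, 88, 80, 78, 76, 69, 63, 52, 50}
insert 56 → {92, 89, 88, 80, 78, 76, 69, 63, 56, 52, 50}
insert 55 → {92, 89, 88, 80, 78, 76, 69, 63, 56, 55, 52, 50}
insert 71 → {92, 89, 88, 80, 78, 76, 71, 69, 63, 56, 55, 52, 50}
treat next patient → 92; now {89, 88, 80, 78, 76, 71, 69, 63, 56, 55, 52, 50}
treat next patient → 89; now {88, 80, 78, 76, 71, 69, 63, 56, 55, 52, 50}
treat next patient → 88; now {80, 78, 76, 71, 69, 63, 56, 55, 52, 50}
insert 81 → {81, 80, 78, 76, 71, 69, 63, 56, 55, 52, 50}
insert 87 → {87, 81, 80, 78, 76, 71, 69, 63, 56, 55, 52, 50}
insert 54 → {87, 81, 80, 78, 76, 71, 69, 63, 56, 55, 54, 52, 50}
insert 86 → {87, 86, 81, 80, 78, 76, 71, 69, 63, 56, 55, 54, 52, 50}
treat next patient → 87; now {86, 81, 80, 78, 76, 71, 69, 63, 56, 55, 54, 52, 50}
treat next patient → 86; now {81, 80, 78, 76, 71, 69, 63, 56, 55, 54, 52, 50}
insert 57 → {81, 80, 78, 76, 71, 69, 63, 57, 56, 55, 54, 52, 50}
insert 66 → {81, 80, 78, 76, 71, 69, 66, 63, 57, 56, 55, 54, 52, 50}
treat next patient → 81; now {80, 78, 76, 71, 69, 66, 63, 57, 56, 55, 54, 52, 50}
insert 91 → {91, 80, 78, 76, 71, 69, 66, 63, 57, 56, 55, 54, 52, 50}
insert 84 → {91, 84, 80, 78, 76, 71, 69, 66, 63, 57, 56, 55, 54, 52, 50}
insert 60 → {91, 84, 80, 78, 76, 71, 69, 66, 63, 60, 57, 56, 55, 54, 52, 50}
insert 82 → {91, 84, 82, 80, 78, 76, 71, 69, 66, 63, 60, 57, 56, 55, 54, 52, 50}
insert 93 → {93, 91, 84, 82, 80, 78, 76, 71, 69, 66, 63, 60, 57, 56, 55, 54, 52, 50}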